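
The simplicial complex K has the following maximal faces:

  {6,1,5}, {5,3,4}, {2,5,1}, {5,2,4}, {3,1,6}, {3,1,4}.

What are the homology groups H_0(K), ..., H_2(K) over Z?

K has 6 vertices, 12 edges, 6 triangles.
rank ∂_0 = 0, rank ∂_1 = 5 ⇒ b_0 = 6 − 0 − 5 = 1; all invariant factors of ∂_1 are 1 so no torsion. So H_0 ≅ Z.
rank ∂_1 = 5, rank ∂_2 = 6 ⇒ b_1 = 12 − 5 − 6 = 1; all invariant factors of ∂_2 are 1 so no torsion. So H_1 ≅ Z.
rank ∂_2 = 6, rank ∂_3 = 0 ⇒ b_2 = 6 − 6 − 0 = 0. So H_2 ≅ 0.

H_0 = Z,  H_1 = Z,  H_2 = 0.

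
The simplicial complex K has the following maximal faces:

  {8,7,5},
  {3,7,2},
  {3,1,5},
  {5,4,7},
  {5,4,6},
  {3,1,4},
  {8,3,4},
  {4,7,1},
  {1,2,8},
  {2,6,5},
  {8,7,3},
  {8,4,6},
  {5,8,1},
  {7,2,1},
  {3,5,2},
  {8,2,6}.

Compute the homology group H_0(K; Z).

Order the vertices as 1 < 2 < 3 < 4 < 5 < 6 < 7 < 8. Listing each simplex with vertices in this order, K has dimension 2 with simplices:

  0-simplices (8): [1], [2], [3], [4], [5], [6], [7], [8]
  1-simplices (24): (24 of them)
  2-simplices (16): [1,2,7], [1,2,8], [1,3,4], [1,3,5], [1,4,7], [1,5,8], [2,3,5], [2,3,7], [2,5,6], [2,6,8], [3,4,8], [3,7,8], [4,5,6], [4,5,7], [4,6,8], [5,7,8]

giving chain groups C_0 ≅ Z^8, C_1 ≅ Z^24, C_2 ≅ Z^16.

Boundary ∂_1: C_1 → C_0 maps an edge to its endpoints' difference, ∂[p,q] = q − p. For instance
  ∂[1,3] = [3] − [1].
The 8×24 boundary matrix has rank 7 and Smith normal form diag(1,1,1,1,1,1,1).

The boundary map ∂_2: C_2 → C_1 acts by ∂[p,q,r] = [q,r] − [p,r] + [p,q]. For instance
  ∂[1,2,8] = [2,8] − [1,8] + [1,2],
  ∂[5,7,8] = [7,8] − [5,8] + [5,7].
As a 24×16 matrix over Z this has rank 15, with invariant factors (1,1,1,1,1,1,1,1,1,1,1,1,1,1,1).

Computing H_k = (kernel of ∂_k) / (image of ∂_{k+1}):

  H_0: rank C_0 − rank ∂_1 = 8 − 7 = 1, and the invariant factors of ∂_1 are all 1, so H_0 = Z.

H_0 ≅ Z.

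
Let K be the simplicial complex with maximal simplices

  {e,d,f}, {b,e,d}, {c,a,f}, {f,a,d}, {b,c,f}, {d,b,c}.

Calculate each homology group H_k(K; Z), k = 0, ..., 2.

We work with the vertex ordering a < b < c < d < e < f. The simplices of K, each written with vertices in increasing order, are:

  0-simplices (6): a, b, c, d, e, f
  1-simplices (12): ac, ad, af, bc, bd, be, bf, cd, cf, de, df, ef
  2-simplices (6): acf, adf, bcd, bcf, bde, def

Hence C_0 ≅ Z^6, C_1 ≅ Z^12, C_2 ≅ Z^6.

The boundary map ∂_1: C_1 → C_0 sends each edge [p,q] (with p < q) to q − p. For instance
  ∂df = f − d.
The 6×12 boundary matrix has rank 5 and Smith normal form diag(1,1,1,1,1).

The boundary map ∂_2: C_2 → C_1 sends each 2-simplex [p,q,r] to [q,r] − [p,r] + [p,q]. For instance
  ∂bde = de − be + bd,
  ∂def = ef − df + de.
This gives a 12×6 integer matrix of rank 6; reducing to Smith normal form yields diagonal entries (1,1,1,1,1,1).

Now H_k = ker ∂_k / im ∂_{k+1}, so:

  H_0: rank C_0 − rank ∂_1 = 6 − 5 = 1, and the invariant factors of ∂_1 are all 1, so H_0 = Z.
  H_1: rank ker ∂_1 − rank ∂_2 = (12 − 5) − 6 = 1, and the invariant factors of ∂_2 are all 1, so H_1 = Z.
  H_2: rank ker ∂_2 − rank ∂_3 = (6 − 6) − 0 = 0, and there is no ∂_3, so H_2 = 0.

H_0 ≅ Z,  H_1 ≅ Z,  H_2 = 0.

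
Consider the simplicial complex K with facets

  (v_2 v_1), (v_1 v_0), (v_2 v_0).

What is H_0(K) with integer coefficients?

Order the vertices as v_0 < v_1 < v_2. Listing each simplex with vertices in this order, K has dimension 1 with simplices:

  0-simplices (3): [v_0], [v_1], [v_2]
  1-simplices (3): [v_0,v_1], [v_0,v_2], [v_1,v_2]

giving chain groups C_0 ≅ Z^3, C_1 ≅ Z^3.

The boundary map ∂_1: C_1 → C_0 sends each edge [p,q] (with p < q) to q − p. For instance
  ∂[v_1,v_2] = [v_2] − [v_1].
This gives a 3×3 integer matrix of rank 2; reducing to Smith normal form yields diagonal entries (1,1).

From H_k ≅ ker(∂_k) / im(∂_{k+1}) we obtain:

  H_0: rank C_0 − rank ∂_1 = 3 − 2 = 1, and the invariant factors of ∂_1 are all 1, so H_0 ≅ Z.

H_0 ≅ Z.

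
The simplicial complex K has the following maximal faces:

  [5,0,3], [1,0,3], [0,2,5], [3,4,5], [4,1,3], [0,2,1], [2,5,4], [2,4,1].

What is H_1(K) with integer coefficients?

H_1 ≅ 0.

Fix the vertex order 0 < 1 < 2 < 3 < 4 < 5 and write every simplex with vertices in increasing order. Then dim K = 2 and the simplices of K are:

  0-simplices (6): [0], [1], [2], [3], [4], [5]
  1-simplices (12): [0,1], [0,2], [0,3], [0,5], [1,2], [1,3], [1,4], [2,4], [2,5], [3,4], [3,5], [4,5]
  2-simplices (8): [0,1,2], [0,1,3], [0,2,5], [0,3,5], [1,2,4], [1,3,4], [2,4,5], [3,4,5]

so the chain groups are C_0 ≅ Z^6, C_1 ≅ Z^12, C_2 ≅ Z^8.

Boundary ∂_1: C_1 → C_0 is given by ∂[p,q] = [q] − [p]. For instance
  ∂[0,5] = [5] − [0].
As a 6×12 matrix over Z this has rank 5, with invariant factors (1,1,1,1,1).

The boundary map ∂_2: C_2 → C_1 sends each 2-simplex [p,q,r] to [q,r] − [p,r] + [p,q]. For instance
  ∂[0,3,5] = [3,5] − [0,5] + [0,3],
  ∂[2,4,5] = [4,5] − [2,5] + [2,4].
This gives a 12×8 integer matrix of rank 7; reducing to Smith normal form yields diagonal entries (1,1,1,1,1,1,1).

Reading off H_k = ker ∂_k / im ∂_{k+1}:

  H_1: rank ker ∂_1 − rank ∂_2 = (12 − 5) − 7 = 0, and the invariant factors of ∂_2 are all 1, so H_1 = 0.

(K is a triangulation of the 2-sphere S^2.)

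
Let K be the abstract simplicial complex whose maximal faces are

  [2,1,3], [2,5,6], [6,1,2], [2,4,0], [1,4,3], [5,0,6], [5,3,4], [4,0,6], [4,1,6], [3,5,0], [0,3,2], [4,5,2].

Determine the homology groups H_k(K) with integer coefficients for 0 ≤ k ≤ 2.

Take the total order 0 < 1 < 2 < 3 < 4 < 5 < 6 on the vertex set. Then K (dimension 2) consists of the simplices:

  0-simplices (7): [0], [1], [2], [3], [4], [5], [6]
  1-simplices (18): [0,2], [0,3], [0,4], [0,5], [0,6], [1,2], [1,3], [1,4], [1,6], [2,3], [2,4], [2,5], [2,6], [3,4], [3,5], [4,5], [4,6], [5,6]
  2-simplices (12): [0,2,3], [0,2,4], [0,3,5], [0,4,6], [0,5,6], [1,2,3], [1,2,6], [1,3,4], [1,4,6], [2,4,5], [2,5,6], [3,4,5]

giving chain groups C_0 ≅ Z^7, C_1 ≅ Z^18, C_2 ≅ Z^12.

∂_1: C_1 → C_0 is given by ∂[p,q] = [q] − [p].
This gives a 7×18 integer matrix of rank 6; reducing to Smith normal form yields diagonal entries (1,1,1,1,1,1).

∂_2: C_2 → C_1 acts by ∂[p,q,r] = [q,r] − [p,r] + [p,q]. For instance
  ∂[2,5,6] = [5,6] − [2,6] + [2,5],
  ∂[3,4,5] = [4,5] − [3,5] + [3,4].
This gives a 18×12 integer matrix of rank 12; reducing to Smith normal form yields diagonal entries (1,1,1,1,1,1,1,1,1,1,1,2).

From H_k ≅ ker(∂_k) / im(∂_{k+1}) we obtain:

  H_0: rank C_0 − rank ∂_1 = 7 − 6 = 1, and the invariant factors of ∂_1 are all 1, so H_0 ≅ Z.
  H_1: rank ker ∂_1 − rank ∂_2 = (18 − 6) − 12 = 0, and ∂_2 has invariant factor 2 > 1, so H_1 ≅ Z_2.
  H_2: rank ker ∂_2 − rank ∂_3 = (12 − 12) − 0 = 0, and there is no ∂_3, so H_2 ≅ 0.

As a check, the Euler characteristic is 7 − 18 + 12 = 1, which agrees with 1 − 0 + 0 = 1.

H_0 ≅ Z,  H_1 ≅ Z_2,  H_2 = 0.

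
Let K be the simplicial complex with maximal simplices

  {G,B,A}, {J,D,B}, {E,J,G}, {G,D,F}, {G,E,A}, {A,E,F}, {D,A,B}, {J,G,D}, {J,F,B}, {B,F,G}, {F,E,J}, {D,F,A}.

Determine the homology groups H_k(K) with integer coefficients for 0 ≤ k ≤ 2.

H_0 ≅ Z,  H_1 ≅ Z_2,  H_2 = 0.

Order the vertices as A < B < D < E < F < G < J. Listing each simplex with vertices in this order, K has dimension 2 with simplices:

  0-simplices (7): A, B, D, E, F, G, J
  1-simplices (18): AB, AD, AE, AF, AG, BD, BF, BG, BJ, DF, DG, DJ, EF, EG, EJ, FG, FJ, GJ
  2-simplices (12): ABD, ABG, ADF, AEF, AEG, BDJ, BFG, BFJ, DFG, DGJ, EFJ, EGJ

so the chain groups are C_0 ≅ Z^7, C_1 ≅ Z^18, C_2 ≅ Z^12.

The boundary map ∂_1: C_1 → C_0 is given by ∂[p,q] = [q] − [p]. For instance
  ∂AF = F − A.
As a 7×18 matrix over Z this has rank 6, with invariant factors (1,1,1,1,1,1).

∂_2: C_2 → C_1 maps a triangle to the signed sum of its edges. For instance
  ∂ABG = BG − AG + AB,
  ∂DFG = FG − DG + DF.
The 18×12 boundary matrix has rank 12 and Smith normal form diag(1,1,1,1,1,1,1,1,1,1,1,2).

Now H_k = ker ∂_k / im ∂_{k+1}, so:

  H_0: rank C_0 − rank ∂_1 = 7 − 6 = 1, and the invariant factors of ∂_1 are all 1, so H_0 ≅ Z.
  H_1: rank ker ∂_1 − rank ∂_2 = (18 − 6) − 12 = 0, and ∂_2 has invariant factor 2 > 1, so H_1 ≅ Z_2.
  H_2: rank ker ∂_2 − rank ∂_3 = (12 − 12) − 0 = 0, and there is no ∂_3, so H_2 ≅ 0.

As a check, the Euler characteristic is 7 − 18 + 12 = 1, which agrees with 1 − 0 + 0 = 1.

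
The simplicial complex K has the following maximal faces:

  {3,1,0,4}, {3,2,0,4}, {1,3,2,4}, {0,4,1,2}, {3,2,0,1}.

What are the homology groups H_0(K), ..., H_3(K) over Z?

We work with the vertex ordering 0 < 1 < 2 < 3 < 4. The simplices of K, each written with vertices in increasing order, are:

  0-simplices (5): [0], [1], [2], [3], [4]
  1-simplices (10): [0,1], [0,2], [0,3], [0,4], [1,2], [1,3], [1,4], [2,3], [2,4], [3,4]
  2-simplices (10): [0,1,2], [0,1,3], [0,1,4], [0,2,3], [0,2,4], [0,3,4], [1,2,3], [1,2,4], [1,3,4], [2,3,4]
  3-simplices (5): [0,1,2,3], [0,1,2,4], [0,1,3,4], [0,2,3,4], [1,2,3,4]

Hence C_0 ≅ Z^5, C_1 ≅ Z^10, C_2 ≅ Z^10, C_3 ≅ Z^5.

The boundary map ∂_1: C_1 → C_0 is given by ∂[p,q] = [q] − [p]. For instance
  ∂[0,4] = [4] − [0].
The 5×10 boundary matrix has rank 4 and Smith normal form diag(1,1,1,1).

The boundary map ∂_2: C_2 → C_1 acts by ∂[p,q,r] = [q,r] − [p,r] + [p,q]. For instance
  ∂[0,1,2] = [1,2] − [0,2] + [0,1],
  ∂[2,3,4] = [3,4] − [2,4] + [2,3].
The resulting 10×10 matrix has rank 6, and its Smith normal form has invariant factors (1,1,1,1,1,1).

∂_3: C_3 → C_2 sends each 3-simplex σ to the alternating sum Σ_i (−1)^i (σ with its i-th vertex removed). For instance
  ∂[1,2,3,4] = [2,3,4] − [1,3,4] + [1,2,4] − [1,2,3],
  ∂[0,1,3,4] = [1,3,4] − [0,3,4] + [0,1,4] − [0,1,3].
As a 10×5 matrix over Z this has rank 4, with invariant factors (1,1,1,1).

From H_k ≅ ker(∂_k) / im(∂_{k+1}) we obtain:

  H_0: rank C_0 − rank ∂_1 = 5 − 4 = 1, and the invariant factors of ∂_1 are all 1, so H_0 ≅ Z.
  H_1: rank ker ∂_1 − rank ∂_2 = (10 − 4) − 6 = 0, and the invariant factors of ∂_2 are all 1, so H_1 ≅ 0.
  H_2: rank ker ∂_2 − rank ∂_3 = (10 − 6) − 4 = 0, and the invariant factors of ∂_3 are all 1, so H_2 ≅ 0.
  H_3: rank ker ∂_3 − rank ∂_4 = (5 − 4) − 0 = 1, and there is no ∂_4, so H_3 ≅ Z.

As a check, the Euler characteristic is 5 − 10 + 10 − 5 = 0, which agrees with 1 − 0 + 0 − 1 = 0.
(K is a triangulation of the 3-sphere S^3.)

H_0 = Z,  H_1 = 0,  H_2 = 0,  H_3 = Z.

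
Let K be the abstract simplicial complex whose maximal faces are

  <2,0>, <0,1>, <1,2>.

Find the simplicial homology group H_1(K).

H_1 ≅ Z.

Take the total order 0 < 1 < 2 on the vertex set. Then K (dimension 1) consists of the simplices:

  0-simplices (3): [0], [1], [2]
  1-simplices (3): [0,1], [0,2], [1,2]

Hence C_0 ≅ Z^3, C_1 ≅ Z^3.

Boundary ∂_1: C_1 → C_0 sends each edge [p,q] (with p < q) to q − p.
The 3×3 boundary matrix has rank 2 and Smith normal form diag(1,1).

Now H_k = ker ∂_k / im ∂_{k+1}, so:

  H_1: rank ker ∂_1 − rank ∂_2 = (3 − 2) − 0 = 1, and there is no ∂_2, so H_1 ≅ Z.

(K is a triangulation of the circle S^1.)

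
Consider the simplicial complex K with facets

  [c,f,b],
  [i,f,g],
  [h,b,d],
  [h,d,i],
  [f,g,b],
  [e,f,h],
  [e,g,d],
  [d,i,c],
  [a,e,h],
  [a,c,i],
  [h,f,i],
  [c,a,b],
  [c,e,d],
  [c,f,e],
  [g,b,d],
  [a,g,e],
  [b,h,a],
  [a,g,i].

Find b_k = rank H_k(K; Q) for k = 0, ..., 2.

b_0 = 1, b_1 = 2, b_2 = 1.

We work with the vertex ordering a < b < c < d < e < f < g < h < i. The simplices of K, each written with vertices in increasing order, are:

  0-simplices (9): a, b, c, d, e, f, g, h, i
  1-simplices (27): ab, ac, ae, ag, ah, ai, bc, bd, bf, bg, bh, cd, ce, cf, ci, de, dg, dh, di, ef, eg, eh, fg, fh, fi, gi, hi
  2-simplices (18): abc, abh, aci, aeg, aeh, agi, bcf, bdg, bdh, bfg, cde, cdi, cef, deg, dhi, efh, fgi, fhi

giving chain groups C_0 ≅ Z^9, C_1 ≅ Z^27, C_2 ≅ Z^18.

Boundary ∂_1: C_1 → C_0 sends each edge [p,q] (with p < q) to q − p.
This gives a 9×27 integer matrix of rank 8; reducing to Smith normal form yields diagonal entries (1,1,1,1,1,1,1,1).

∂_2: C_2 → C_1 acts by ∂[p,q,r] = [q,r] − [p,r] + [p,q]. For instance
  ∂fhi = hi − fi + fh,
  ∂abc = bc − ac + ab.
This gives a 27×18 integer matrix of rank 17; reducing to Smith normal form yields diagonal entries (1,1,1,1,1,1,1,1,1,1,1,1,1,1,1,1,1).

Reading off H_k = ker ∂_k / im ∂_{k+1}:

  H_0: rank C_0 − rank ∂_1 = 9 − 8 = 1, and the invariant factors of ∂_1 are all 1, so H_0 ≅ Z.
  H_1: rank ker ∂_1 − rank ∂_2 = (27 − 8) − 17 = 2, and the invariant factors of ∂_2 are all 1, so H_1 ≅ Z^2.
  H_2: rank ker ∂_2 − rank ∂_3 = (18 − 17) − 0 = 1, and there is no ∂_3, so H_2 ≅ Z.

As a check, the Euler characteristic is 9 − 27 + 18 = 0, which agrees with 1 − 2 + 1 = 0.
(K is a triangulation of the torus T^2.)

Hence the Betti numbers are b_0 = 1, b_1 = 2, b_2 = 1.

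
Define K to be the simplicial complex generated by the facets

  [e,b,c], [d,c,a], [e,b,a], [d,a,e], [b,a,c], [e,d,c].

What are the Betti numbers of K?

b_0 = 1, b_1 = 0, b_2 = 1.

K has 5 vertices, 9 edges, 6 triangles.
rank ∂_0 = 0, rank ∂_1 = 4 ⇒ b_0 = 5 − 0 − 4 = 1; all invariant factors of ∂_1 are 1 so no torsion. So H_0 = Z.
rank ∂_1 = 4, rank ∂_2 = 5 ⇒ b_1 = 9 − 4 − 5 = 0; all invariant factors of ∂_2 are 1 so no torsion. So H_1 = 0.
rank ∂_2 = 5, rank ∂_3 = 0 ⇒ b_2 = 6 − 5 − 0 = 1. So H_2 = Z.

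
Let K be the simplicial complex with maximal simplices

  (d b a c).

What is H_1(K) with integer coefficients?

H_1 = 0.

We work with the vertex ordering a < b < c < d. The simplices of K, each written with vertices in increasing order, are:

  0-simplices (4): a, b, c, d
  1-simplices (6): ab, ac, ad, bc, bd, cd
  2-simplices (4): abc, abd, acd, bcd
  3-simplices (1): abcd

so the chain groups are C_0 ≅ Z^4, C_1 ≅ Z^6, C_2 ≅ Z^4, C_3 ≅ Z^1.

The boundary map ∂_1: C_1 → C_0 sends each edge [p,q] (with p < q) to q − p.
The resulting 4×6 matrix has rank 3, and its Smith normal form has invariant factors (1,1,1).

∂_2: C_2 → C_1 maps a triangle to the signed sum of its edges. For instance
  ∂acd = cd − ad + ac,
  ∂abd = bd − ad + ab.
This gives a 6×4 integer matrix of rank 3; reducing to Smith normal form yields diagonal entries (1,1,1).

Boundary ∂_3: C_3 → C_2 sends each 3-simplex σ to the alternating sum Σ_i (−1)^i (σ with its i-th vertex removed). For instance
  ∂abcd = bcd − acd + abd − abc.
The resulting 4×1 matrix has rank 1, and its Smith normal form has invariant factors (1).

Now H_k = ker ∂_k / im ∂_{k+1}, so:

  H_1: rank ker ∂_1 − rank ∂_2 = (6 − 3) − 3 = 0, and the invariant factors of ∂_2 are all 1, so H_1 = 0.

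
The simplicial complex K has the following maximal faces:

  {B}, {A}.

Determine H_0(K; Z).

K has 2 vertices.
rank ∂_0 = 0, rank ∂_1 = 0 ⇒ b_0 = 2 − 0 − 0 = 2. So H_0 ≅ Z^2.

H_0 ≅ Z^2.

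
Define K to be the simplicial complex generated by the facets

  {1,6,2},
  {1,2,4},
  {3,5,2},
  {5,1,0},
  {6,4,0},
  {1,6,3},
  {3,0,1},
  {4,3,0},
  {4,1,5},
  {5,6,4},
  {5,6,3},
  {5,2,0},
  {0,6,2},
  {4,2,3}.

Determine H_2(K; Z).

H_2 = Z.

Take the total order 0 < 1 < 2 < 3 < 4 < 5 < 6 on the vertex set. Then K (dimension 2) consists of the simplices:

  0-simplices (7): [0], [1], [2], [3], [4], [5], [6]
  1-simplices (21): [0,1], [0,2], [0,3], [0,4], [0,5], [0,6], [1,2], [1,3], [1,4], [1,5], [1,6], [2,3], [2,4], [2,5], [2,6], [3,4], [3,5], [3,6], [4,5], [4,6], [5,6]
  2-simplices (14): [0,1,3], [0,1,5], [0,2,5], [0,2,6], [0,3,4], [0,4,6], [1,2,4], [1,2,6], [1,3,6], [1,4,5], [2,3,4], [2,3,5], [3,5,6], [4,5,6]

Hence C_0 ≅ Z^7, C_1 ≅ Z^21, C_2 ≅ Z^14.

∂_1: C_1 → C_0 is given by ∂[p,q] = [q] − [p]. For instance
  ∂[2,6] = [6] − [2].
As a 7×21 matrix over Z this has rank 6, with invariant factors (1,1,1,1,1,1).

Boundary ∂_2: C_2 → C_1 maps a triangle to the signed sum of its edges. For instance
  ∂[0,2,5] = [2,5] − [0,5] + [0,2],
  ∂[0,2,6] = [2,6] − [0,6] + [0,2].
The resulting 21×14 matrix has rank 13, and its Smith normal form has invariant factors (1,1,1,1,1,1,1,1,1,1,1,1,1).

Reading off H_k = ker ∂_k / im ∂_{k+1}:

  H_2: rank ker ∂_2 − rank ∂_3 = (14 − 13) − 0 = 1, and there is no ∂_3, so H_2 = Z.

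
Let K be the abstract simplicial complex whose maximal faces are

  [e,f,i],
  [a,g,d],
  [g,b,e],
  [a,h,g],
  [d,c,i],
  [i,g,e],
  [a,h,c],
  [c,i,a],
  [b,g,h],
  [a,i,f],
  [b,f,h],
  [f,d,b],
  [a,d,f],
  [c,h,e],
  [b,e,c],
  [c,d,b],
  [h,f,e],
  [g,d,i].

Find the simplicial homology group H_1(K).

Fix the vertex order a < b < c < d < e < f < g < h < i and write every simplex with vertices in increasing order. Then dim K = 2 and the simplices of K are:

  0-simplices (9): a, b, c, d, e, f, g, h, i
  1-simplices (27): ac, ad, af, ag, ah, ai, bc, bd, be, bf, bg, bh, cd, ce, ch, ci, df, dg, di, ef, eg, eh, ei, fh, fi, gh, gi
  2-simplices (18): ach, aci, adf, adg, afi, agh, bcd, bce, bdf, beg, bfh, bgh, cdi, ceh, dgi, efh, efi, egi

Hence C_0 ≅ Z^9, C_1 ≅ Z^27, C_2 ≅ Z^18.

∂_1: C_1 → C_0 sends each edge [p,q] (with p < q) to q − p.
This gives a 9×27 integer matrix of rank 8; reducing to Smith normal form yields diagonal entries (1,1,1,1,1,1,1,1).

The boundary map ∂_2: C_2 → C_1 sends each 2-simplex [p,q,r] to [q,r] − [p,r] + [p,q]. For instance
  ∂bcd = cd − bd + bc,
  ∂efi = fi − ei + ef.
As a 27×18 matrix over Z this has rank 18, with invariant factors (1,1,1,1,1,1,1,1,1,1,1,1,1,1,1,1,1,2).

Reading off H_k = ker ∂_k / im ∂_{k+1}:

  H_1: rank ker ∂_1 − rank ∂_2 = (27 − 8) − 18 = 1, and ∂_2 has invariant factor 2 > 1, so H_1 = Z ⊕ Z/2.

H_1 ≅ Z ⊕ Z/2.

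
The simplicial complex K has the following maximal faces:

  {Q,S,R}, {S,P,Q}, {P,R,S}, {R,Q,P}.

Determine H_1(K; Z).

H_1 = 0.

Take the total order P < Q < R < S on the vertex set. Then K (dimension 2) consists of the simplices:

  0-simplices (4): P, Q, R, S
  1-simplices (6): PQ, PR, PS, QR, QS, RS
  2-simplices (4): PQR, PQS, PRS, QRS

Hence C_0 ≅ Z^4, C_1 ≅ Z^6, C_2 ≅ Z^4.

The boundary map ∂_1: C_1 → C_0 maps an edge to its endpoints' difference, ∂[p,q] = q − p.
The resulting 4×6 matrix has rank 3, and its Smith normal form has invariant factors (1,1,1).

The boundary map ∂_2: C_2 → C_1 sends each 2-simplex [p,q,r] to [q,r] − [p,r] + [p,q]. For instance
  ∂PRS = RS − PS + PR,
  ∂PQR = QR − PR + PQ.
The resulting 6×4 matrix has rank 3, and its Smith normal form has invariant factors (1,1,1).

Reading off H_k = ker ∂_k / im ∂_{k+1}:

  H_1: rank ker ∂_1 − rank ∂_2 = (6 − 3) − 3 = 0, and the invariant factors of ∂_2 are all 1, so H_1 ≅ 0.

(K is a triangulation of the 2-sphere S^2.)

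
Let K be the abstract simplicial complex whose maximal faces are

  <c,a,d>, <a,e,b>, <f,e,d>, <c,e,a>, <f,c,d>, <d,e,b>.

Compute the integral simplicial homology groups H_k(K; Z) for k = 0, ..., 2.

H_0 = Z,  H_1 = Z,  H_2 = 0.

Fix the vertex order a < b < c < d < e < f and write every simplex with vertices in increasing order. Then dim K = 2 and the simplices of K are:

  0-simplices (6): a, b, c, d, e, f
  1-simplices (12): ab, ac, ad, ae, bd, be, cd, ce, cf, de, df, ef
  2-simplices (6): abe, acd, ace, bde, cdf, def

so the chain groups are C_0 ≅ Z^6, C_1 ≅ Z^12, C_2 ≅ Z^6.

Boundary ∂_1: C_1 → C_0 is given by ∂[p,q] = [q] − [p]. For instance
  ∂ab = b − a.
This gives a 6×12 integer matrix of rank 5; reducing to Smith normal form yields diagonal entries (1,1,1,1,1).

Boundary ∂_2: C_2 → C_1 sends each 2-simplex [p,q,r] to [q,r] − [p,r] + [p,q]. For instance
  ∂acd = cd − ad + ac,
  ∂def = ef − df + de.
This gives a 12×6 integer matrix of rank 6; reducing to Smith normal form yields diagonal entries (1,1,1,1,1,1).

Now H_k = ker ∂_k / im ∂_{k+1}, so:

  H_0: rank C_0 − rank ∂_1 = 6 − 5 = 1, and the invariant factors of ∂_1 are all 1, so H_0 ≅ Z.
  H_1: rank ker ∂_1 − rank ∂_2 = (12 − 5) − 6 = 1, and the invariant factors of ∂_2 are all 1, so H_1 ≅ Z.
  H_2: rank ker ∂_2 − rank ∂_3 = (6 − 6) − 0 = 0, and there is no ∂_3, so H_2 ≅ 0.

(K is a triangulation of the cylinder S^1 x I.)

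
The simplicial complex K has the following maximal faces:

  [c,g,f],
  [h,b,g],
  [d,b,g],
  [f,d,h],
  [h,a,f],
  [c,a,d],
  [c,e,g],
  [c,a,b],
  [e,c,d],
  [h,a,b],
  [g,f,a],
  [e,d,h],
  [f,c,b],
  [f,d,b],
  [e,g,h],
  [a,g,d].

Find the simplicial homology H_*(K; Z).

H_0 ≅ Z,  H_1 ≅ Z^2,  H_2 ≅ Z.

We work with the vertex ordering a < b < c < d < e < f < g < h. The simplices of K, each written with vertices in increasing order, are:

  0-simplices (8): a, b, c, d, e, f, g, h
  1-simplices (24): ab, ac, ad, af, ag, ah, bc, bd, bf, bg, bh, cd, ce, cf, cg, de, df, dg, dh, eg, eh, fg, fh, gh
  2-simplices (16): abc, abh, acd, adg, afg, afh, bcf, bdf, bdg, bgh, cde, ceg, cfg, deh, dfh, egh

Hence C_0 ≅ Z^8, C_1 ≅ Z^24, C_2 ≅ Z^16.

The boundary map ∂_1: C_1 → C_0 maps an edge to its endpoints' difference, ∂[p,q] = q − p. For instance
  ∂ab = b − a.
As a 8×24 matrix over Z this has rank 7, with invariant factors (1,1,1,1,1,1,1).

∂_2: C_2 → C_1 maps a triangle to the signed sum of its edges. For instance
  ∂abc = bc − ac + ab,
  ∂cde = de − ce + cd.
This gives a 24×16 integer matrix of rank 15; reducing to Smith normal form yields diagonal entries (1,1,1,1,1,1,1,1,1,1,1,1,1,1,1).

Reading off H_k = ker ∂_k / im ∂_{k+1}:

  H_0: rank C_0 − rank ∂_1 = 8 − 7 = 1, and the invariant factors of ∂_1 are all 1, so H_0 = Z.
  H_1: rank ker ∂_1 − rank ∂_2 = (24 − 7) − 15 = 2, and the invariant factors of ∂_2 are all 1, so H_1 = Z^2.
  H_2: rank ker ∂_2 − rank ∂_3 = (16 − 15) − 0 = 1, and there is no ∂_3, so H_2 = Z.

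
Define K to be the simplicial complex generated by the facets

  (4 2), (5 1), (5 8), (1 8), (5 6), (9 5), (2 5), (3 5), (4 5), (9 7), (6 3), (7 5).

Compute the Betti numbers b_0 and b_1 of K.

b_0 = 1, b_1 = 4.

Take the total order 1 < 2 < 3 < 4 < 5 < 6 < 7 < 8 < 9 on the vertex set. Then K (dimension 1) consists of the simplices:

  0-simplices (9): [1], [2], [3], [4], [5], [6], [7], [8], [9]
  1-simplices (12): [1,5], [1,8], [2,4], [2,5], [3,5], [3,6], [4,5], [5,6], [5,7], [5,8], [5,9], [7,9]

so the chain groups are C_0 ≅ Z^9, C_1 ≅ Z^12.

∂_1: C_1 → C_0 is given by ∂[p,q] = [q] − [p].
The resulting 9×12 matrix has rank 8, and its Smith normal form has invariant factors (1,1,1,1,1,1,1,1).

Computing H_k = (kernel of ∂_k) / (image of ∂_{k+1}):

  H_0: rank C_0 − rank ∂_1 = 9 − 8 = 1, and the invariant factors of ∂_1 are all 1, so H_0 = Z.
  H_1: rank ker ∂_1 − rank ∂_2 = (12 − 8) − 0 = 4, and there is no ∂_2, so H_1 = Z^4.

(K is a triangulation of a wedge of 4 circles.)

Hence the Betti numbers are b_0 = 1, b_1 = 4.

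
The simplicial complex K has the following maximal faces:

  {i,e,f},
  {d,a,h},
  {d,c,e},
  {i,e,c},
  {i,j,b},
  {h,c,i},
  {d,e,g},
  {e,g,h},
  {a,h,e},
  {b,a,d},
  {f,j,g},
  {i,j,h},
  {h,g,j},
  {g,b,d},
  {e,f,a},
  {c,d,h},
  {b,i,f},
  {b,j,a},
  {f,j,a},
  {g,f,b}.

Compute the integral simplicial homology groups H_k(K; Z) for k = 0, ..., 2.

H_0 ≅ Z,  H_1 ≅ Z ⊕ Z/2Z,  H_2 = 0.

K has 10 vertices, 30 edges, 20 triangles.
rank ∂_0 = 0, rank ∂_1 = 9 ⇒ b_0 = 10 − 0 − 9 = 1; all invariant factors of ∂_1 are 1 so no torsion. So H_0 ≅ Z.
rank ∂_1 = 9, rank ∂_2 = 20 ⇒ b_1 = 30 − 9 − 20 = 1; ∂_2 has invariant factor(s) [2] giving torsion. So H_1 ≅ Z ⊕ Z/2Z.
rank ∂_2 = 20, rank ∂_3 = 0 ⇒ b_2 = 20 − 20 − 0 = 0. So H_2 ≅ 0.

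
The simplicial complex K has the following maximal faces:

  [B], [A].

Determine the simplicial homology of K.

H_0 = Z^2.

Fix the vertex order A < B and write every simplex with vertices in increasing order. Then dim K = 0 and the simplices of K are:

  0-simplices (2): A, B

so the chain groups are C_0 ≅ Z^2.

Now H_k = ker ∂_k / im ∂_{k+1}, so:

  H_0: rank C_0 − rank ∂_1 = 2 − 0 = 2, and there is no ∂_1, so H_0 ≅ Z^2.

(K is a triangulation of a set of 2 points.)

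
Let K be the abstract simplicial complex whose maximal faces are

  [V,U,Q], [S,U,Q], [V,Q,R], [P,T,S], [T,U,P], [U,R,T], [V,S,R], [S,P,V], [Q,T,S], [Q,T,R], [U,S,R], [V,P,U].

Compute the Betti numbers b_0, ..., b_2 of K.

b_0 = 1, b_1 = 0, b_2 = 0.

Order the vertices as P < Q < R < S < T < U < V. Listing each simplex with vertices in this order, K has dimension 2 with simplices:

  0-simplices (7): P, Q, R, S, T, U, V
  1-simplices (18): PS, PT, PU, PV, QR, QS, QT, QU, QV, RS, RT, RU, RV, ST, SU, SV, TU, UV
  2-simplices (12): PST, PSV, PTU, PUV, QRT, QRV, QST, QSU, QUV, RSU, RSV, RTU

giving chain groups C_0 ≅ Z^7, C_1 ≅ Z^18, C_2 ≅ Z^12.

The boundary map ∂_1: C_1 → C_0 maps an edge to its endpoints' difference, ∂[p,q] = q − p.
This gives a 7×18 integer matrix of rank 6; reducing to Smith normal form yields diagonal entries (1,1,1,1,1,1).

Boundary ∂_2: C_2 → C_1 acts by ∂[p,q,r] = [q,r] − [p,r] + [p,q]. For instance
  ∂QRV = RV − QV + QR,
  ∂RTU = TU − RU + RT.
This gives a 18×12 integer matrix of rank 12; reducing to Smith normal form yields diagonal entries (1,1,1,1,1,1,1,1,1,1,1,2).

Now H_k = ker ∂_k / im ∂_{k+1}, so:

  H_0: rank C_0 − rank ∂_1 = 7 − 6 = 1, and the invariant factors of ∂_1 are all 1, so H_0 ≅ Z.
  H_1: rank ker ∂_1 − rank ∂_2 = (18 − 6) − 12 = 0, and ∂_2 has invariant factor 2 > 1, so H_1 ≅ Z_2.
  H_2: rank ker ∂_2 − rank ∂_3 = (12 − 12) − 0 = 0, and there is no ∂_3, so H_2 ≅ 0.

(K is a triangulation of the real projective plane RP^2.)

Hence the Betti numbers are b_0 = 1, b_1 = 0, b_2 = 0.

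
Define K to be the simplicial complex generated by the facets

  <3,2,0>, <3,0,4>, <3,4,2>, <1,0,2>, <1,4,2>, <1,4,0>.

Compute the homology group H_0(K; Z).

H_0 ≅ Z.

Order the vertices as 0 < 1 < 2 < 3 < 4. Listing each simplex with vertices in this order, K has dimension 2 with simplices:

  0-simplices (5): [0], [1], [2], [3], [4]
  1-simplices (9): [0,1], [0,2], [0,3], [0,4], [1,2], [1,4], [2,3], [2,4], [3,4]
  2-simplices (6): [0,1,2], [0,1,4], [0,2,3], [0,3,4], [1,2,4], [2,3,4]

giving chain groups C_0 ≅ Z^5, C_1 ≅ Z^9, C_2 ≅ Z^6.

The boundary map ∂_1: C_1 → C_0 is given by ∂[p,q] = [q] − [p].
The resulting 5×9 matrix has rank 4, and its Smith normal form has invariant factors (1,1,1,1).

The boundary map ∂_2: C_2 → C_1 sends each 2-simplex [p,q,r] to [q,r] − [p,r] + [p,q]. For instance
  ∂[0,1,2] = [1,2] − [0,2] + [0,1],
  ∂[0,3,4] = [3,4] − [0,4] + [0,3].
As a 9×6 matrix over Z this has rank 5, with invariant factors (1,1,1,1,1).

From H_k ≅ ker(∂_k) / im(∂_{k+1}) we obtain:

  H_0: rank C_0 − rank ∂_1 = 5 − 4 = 1, and the invariant factors of ∂_1 are all 1, so H_0 ≅ Z.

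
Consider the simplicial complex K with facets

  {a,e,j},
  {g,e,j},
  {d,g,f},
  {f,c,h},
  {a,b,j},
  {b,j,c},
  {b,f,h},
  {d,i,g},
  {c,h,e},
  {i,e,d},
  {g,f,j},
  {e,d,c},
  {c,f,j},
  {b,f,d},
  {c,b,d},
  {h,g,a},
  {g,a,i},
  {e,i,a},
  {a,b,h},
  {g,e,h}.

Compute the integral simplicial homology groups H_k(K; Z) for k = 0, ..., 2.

H_0 ≅ Z,  H_1 ≅ Z ⊕ Z/2Z,  H_2 = 0.

Take the total order a < b < c < d < e < f < g < h < i < j on the vertex set. Then K (dimension 2) consists of the simplices:

  0-simplices (10): a, b, c, d, e, f, g, h, i, j
  1-simplices (30): ab, ae, ag, ah, ai, aj, bc, bd, bf, bh, bj, cd, ce, cf, ch, cj, de, df, dg, di, eg, eh, ei, ej, fg, fh, fj, gh, gi, gj
  2-simplices (20): abh, abj, aei, aej, agh, agi, bcd, bcj, bdf, bfh, cde, ceh, cfh, cfj, dei, dfg, dgi, egh, egj, fgj

giving chain groups C_0 ≅ Z^10, C_1 ≅ Z^30, C_2 ≅ Z^20.

Boundary ∂_1: C_1 → C_0 is given by ∂[p,q] = [q] − [p]. For instance
  ∂ah = h − a.
As a 10×30 matrix over Z this has rank 9, with invariant factors (1,1,1,1,1,1,1,1,1).

The boundary map ∂_2: C_2 → C_1 sends each 2-simplex [p,q,r] to [q,r] − [p,r] + [p,q]. For instance
  ∂bcd = cd − bd + bc,
  ∂cfh = fh − ch + cf.
The resulting 30×20 matrix has rank 20, and its Smith normal form has invariant factors (1,1,1,1,1,1,1,1,1,1,1,1,1,1,1,1,1,1,1,2).

From H_k ≅ ker(∂_k) / im(∂_{k+1}) we obtain:

  H_0: rank C_0 − rank ∂_1 = 10 − 9 = 1, and the invariant factors of ∂_1 are all 1, so H_0 ≅ Z.
  H_1: rank ker ∂_1 − rank ∂_2 = (30 − 9) − 20 = 1, and ∂_2 has invariant factor 2 > 1, so H_1 ≅ Z ⊕ Z/2Z.
  H_2: rank ker ∂_2 − rank ∂_3 = (20 − 20) − 0 = 0, and there is no ∂_3, so H_2 ≅ 0.

(K is a triangulation of the Klein bottle.)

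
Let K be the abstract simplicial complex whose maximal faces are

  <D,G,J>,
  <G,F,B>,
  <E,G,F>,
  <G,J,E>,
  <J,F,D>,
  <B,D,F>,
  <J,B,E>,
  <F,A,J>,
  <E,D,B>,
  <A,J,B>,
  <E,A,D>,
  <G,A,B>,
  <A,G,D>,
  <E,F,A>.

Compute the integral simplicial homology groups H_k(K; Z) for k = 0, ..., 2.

H_0 ≅ Z,  H_1 ≅ Z^2,  H_2 ≅ Z.

Order the vertices as A < B < D < E < F < G < J. Listing each simplex with vertices in this order, K has dimension 2 with simplices:

  0-simplices (7): A, B, D, E, F, G, J
  1-simplices (21): AB, AD, AE, AF, AG, AJ, BD, BE, BF, BG, BJ, DE, DF, DG, DJ, EF, EG, EJ, FG, FJ, GJ
  2-simplices (14): ABG, ABJ, ADE, ADG, AEF, AFJ, BDE, BDF, BEJ, BFG, DFJ, DGJ, EFG, EGJ

giving chain groups C_0 ≅ Z^7, C_1 ≅ Z^21, C_2 ≅ Z^14.

The boundary map ∂_1: C_1 → C_0 sends each edge [p,q] (with p < q) to q − p.
This gives a 7×21 integer matrix of rank 6; reducing to Smith normal form yields diagonal entries (1,1,1,1,1,1).

Boundary ∂_2: C_2 → C_1 maps a triangle to the signed sum of its edges. For instance
  ∂ABG = BG − AG + AB,
  ∂AEF = EF − AF + AE.
This gives a 21×14 integer matrix of rank 13; reducing to Smith normal form yields diagonal entries (1,1,1,1,1,1,1,1,1,1,1,1,1).

Now H_k = ker ∂_k / im ∂_{k+1}, so:

  H_0: rank C_0 − rank ∂_1 = 7 − 6 = 1, and the invariant factors of ∂_1 are all 1, so H_0 = Z.
  H_1: rank ker ∂_1 − rank ∂_2 = (21 − 6) − 13 = 2, and the invariant factors of ∂_2 are all 1, so H_1 = Z^2.
  H_2: rank ker ∂_2 − rank ∂_3 = (14 − 13) − 0 = 1, and there is no ∂_3, so H_2 = Z.

(K is a triangulation of the torus T^2.)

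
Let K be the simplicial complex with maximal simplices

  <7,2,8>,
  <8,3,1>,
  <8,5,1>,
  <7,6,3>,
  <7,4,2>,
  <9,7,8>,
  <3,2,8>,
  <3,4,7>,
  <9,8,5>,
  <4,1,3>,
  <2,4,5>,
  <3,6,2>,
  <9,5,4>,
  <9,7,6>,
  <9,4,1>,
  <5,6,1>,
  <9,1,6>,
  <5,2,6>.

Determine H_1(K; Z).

Order the vertices as 1 < 2 < 3 < 4 < 5 < 6 < 7 < 8 < 9. Listing each simplex with vertices in this order, K has dimension 2 with simplices:

  0-simplices (9): [1], [2], [3], [4], [5], [6], [7], [8], [9]
  1-simplices (27): (27 of them)
  2-simplices (18): [1,3,4], [1,3,8], [1,4,9], [1,5,6], [1,5,8], [1,6,9], [2,3,6], [2,3,8], [2,4,5], [2,4,7], [2,5,6], [2,7,8], [3,4,7], [3,6,7], [4,5,9], [5,8,9], [6,7,9], [7,8,9]

Hence C_0 ≅ Z^9, C_1 ≅ Z^27, C_2 ≅ Z^18.

Boundary ∂_1: C_1 → C_0 is given by ∂[p,q] = [q] − [p]. For instance
  ∂[1,5] = [5] − [1].
This gives a 9×27 integer matrix of rank 8; reducing to Smith normal form yields diagonal entries (1,1,1,1,1,1,1,1).

Boundary ∂_2: C_2 → C_1 maps a triangle to the signed sum of its edges. For instance
  ∂[4,5,9] = [5,9] − [4,9] + [4,5],
  ∂[2,3,8] = [3,8] − [2,8] + [2,3].
The resulting 27×18 matrix has rank 18, and its Smith normal form has invariant factors (1,1,1,1,1,1,1,1,1,1,1,1,1,1,1,1,1,2).

From H_k ≅ ker(∂_k) / im(∂_{k+1}) we obtain:

  H_1: rank ker ∂_1 − rank ∂_2 = (27 − 8) − 18 = 1, and ∂_2 has invariant factor 2 > 1, so H_1 ≅ Z ⊕ Z/2.

(K is a triangulation of the Klein bottle.)

H_1 ≅ Z ⊕ Z/2.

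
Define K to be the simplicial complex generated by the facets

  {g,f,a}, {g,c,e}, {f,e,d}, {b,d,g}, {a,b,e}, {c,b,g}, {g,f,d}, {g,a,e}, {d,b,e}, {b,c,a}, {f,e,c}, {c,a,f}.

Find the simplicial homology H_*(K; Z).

Fix the vertex order a < b < c < d < e < f < g and write every simplex with vertices in increasing order. Then dim K = 2 and the simplices of K are:

  0-simplices (7): a, b, c, d, e, f, g
  1-simplices (18): ab, ac, ae, af, ag, bc, bd, be, bg, ce, cf, cg, de, df, dg, ef, eg, fg
  2-simplices (12): abc, abe, acf, aeg, afg, bcg, bde, bdg, cef, ceg, def, dfg

giving chain groups C_0 ≅ Z^7, C_1 ≅ Z^18, C_2 ≅ Z^12.

The boundary map ∂_1: C_1 → C_0 is given by ∂[p,q] = [q] − [p]. For instance
  ∂be = e − b.
This gives a 7×18 integer matrix of rank 6; reducing to Smith normal form yields diagonal entries (1,1,1,1,1,1).

Boundary ∂_2: C_2 → C_1 acts by ∂[p,q,r] = [q,r] − [p,r] + [p,q]. For instance
  ∂aeg = eg − ag + ae,
  ∂acf = cf − af + ac.
This gives a 18×12 integer matrix of rank 12; reducing to Smith normal form yields diagonal entries (1,1,1,1,1,1,1,1,1,1,1,2).

Now H_k = ker ∂_k / im ∂_{k+1}, so:

  H_0: rank C_0 − rank ∂_1 = 7 − 6 = 1, and the invariant factors of ∂_1 are all 1, so H_0 = Z.
  H_1: rank ker ∂_1 − rank ∂_2 = (18 − 6) − 12 = 0, and ∂_2 has invariant factor 2 > 1, so H_1 = Z/2.
  H_2: rank ker ∂_2 − rank ∂_3 = (12 − 12) − 0 = 0, and there is no ∂_3, so H_2 = 0.

H_0 ≅ Z,  H_1 ≅ Z/2,  H_2 = 0.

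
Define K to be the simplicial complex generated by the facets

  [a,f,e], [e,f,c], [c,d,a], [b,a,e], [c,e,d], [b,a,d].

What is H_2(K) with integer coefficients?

H_2 ≅ 0.

Order the vertices as a < b < c < d < e < f. Listing each simplex with vertices in this order, K has dimension 2 with simplices:

  0-simplices (6): a, b, c, d, e, f
  1-simplices (12): ab, ac, ad, ae, af, bd, be, cd, ce, cf, de, ef
  2-simplices (6): abd, abe, acd, aef, cde, cef

so the chain groups are C_0 ≅ Z^6, C_1 ≅ Z^12, C_2 ≅ Z^6.

∂_1: C_1 → C_0 sends each edge [p,q] (with p < q) to q − p. For instance
  ∂be = e − b.
As a 6×12 matrix over Z this has rank 5, with invariant factors (1,1,1,1,1).

∂_2: C_2 → C_1 maps a triangle to the signed sum of its edges. For instance
  ∂cef = ef − cf + ce,
  ∂abe = be − ae + ab.
This gives a 12×6 integer matrix of rank 6; reducing to Smith normal form yields diagonal entries (1,1,1,1,1,1).

Computing H_k = (kernel of ∂_k) / (image of ∂_{k+1}):

  H_2: rank ker ∂_2 − rank ∂_3 = (6 − 6) − 0 = 0, and there is no ∂_3, so H_2 ≅ 0.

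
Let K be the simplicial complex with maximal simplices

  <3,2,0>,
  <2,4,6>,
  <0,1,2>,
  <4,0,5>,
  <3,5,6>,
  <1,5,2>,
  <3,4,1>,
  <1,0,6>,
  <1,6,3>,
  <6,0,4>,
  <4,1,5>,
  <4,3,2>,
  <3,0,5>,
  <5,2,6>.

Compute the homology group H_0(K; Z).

We work with the vertex ordering 0 < 1 < 2 < 3 < 4 < 5 < 6. The simplices of K, each written with vertices in increasing order, are:

  0-simplices (7): [0], [1], [2], [3], [4], [5], [6]
  1-simplices (21): [0,1], [0,2], [0,3], [0,4], [0,5], [0,6], [1,2], [1,3], [1,4], [1,5], [1,6], [2,3], [2,4], [2,5], [2,6], [3,4], [3,5], [3,6], [4,5], [4,6], [5,6]
  2-simplices (14): [0,1,2], [0,1,6], [0,2,3], [0,3,5], [0,4,5], [0,4,6], [1,2,5], [1,3,4], [1,3,6], [1,4,5], [2,3,4], [2,4,6], [2,5,6], [3,5,6]

so the chain groups are C_0 ≅ Z^7, C_1 ≅ Z^21, C_2 ≅ Z^14.

The boundary map ∂_1: C_1 → C_0 maps an edge to its endpoints' difference, ∂[p,q] = q − p. For instance
  ∂[2,5] = [5] − [2].
The resulting 7×21 matrix has rank 6, and its Smith normal form has invariant factors (1,1,1,1,1,1).

∂_2: C_2 → C_1 acts by ∂[p,q,r] = [q,r] − [p,r] + [p,q]. For instance
  ∂[1,3,4] = [3,4] − [1,4] + [1,3],
  ∂[0,1,2] = [1,2] − [0,2] + [0,1].
This gives a 21×14 integer matrix of rank 13; reducing to Smith normal form yields diagonal entries (1,1,1,1,1,1,1,1,1,1,1,1,1).

From H_k ≅ ker(∂_k) / im(∂_{k+1}) we obtain:

  H_0: rank C_0 − rank ∂_1 = 7 − 6 = 1, and the invariant factors of ∂_1 are all 1, so H_0 ≅ Z.

H_0 ≅ Z.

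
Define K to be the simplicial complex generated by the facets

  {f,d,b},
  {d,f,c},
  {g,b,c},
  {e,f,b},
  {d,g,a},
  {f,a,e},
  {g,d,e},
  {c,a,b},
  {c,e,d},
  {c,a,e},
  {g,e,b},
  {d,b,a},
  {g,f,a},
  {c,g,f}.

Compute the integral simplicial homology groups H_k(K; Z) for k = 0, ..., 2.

We work with the vertex ordering a < b < c < d < e < f < g. The simplices of K, each written with vertices in increasing order, are:

  0-simplices (7): a, b, c, d, e, f, g
  1-simplices (21): ab, ac, ad, ae, af, ag, bc, bd, be, bf, bg, cd, ce, cf, cg, de, df, dg, ef, eg, fg
  2-simplices (14): abc, abd, ace, adg, aef, afg, bcg, bdf, bef, beg, cde, cdf, cfg, deg

Hence C_0 ≅ Z^7, C_1 ≅ Z^21, C_2 ≅ Z^14.

∂_1: C_1 → C_0 sends each edge [p,q] (with p < q) to q − p.
The 7×21 boundary matrix has rank 6 and Smith normal form diag(1,1,1,1,1,1).

∂_2: C_2 → C_1 maps a triangle to the signed sum of its edges. For instance
  ∂afg = fg − ag + af,
  ∂cdf = df − cf + cd.
The resulting 21×14 matrix has rank 13, and its Smith normal form has invariant factors (1,1,1,1,1,1,1,1,1,1,1,1,1).

Reading off H_k = ker ∂_k / im ∂_{k+1}:

  H_0: rank C_0 − rank ∂_1 = 7 − 6 = 1, and the invariant factors of ∂_1 are all 1, so H_0 ≅ Z.
  H_1: rank ker ∂_1 − rank ∂_2 = (21 − 6) − 13 = 2, and the invariant factors of ∂_2 are all 1, so H_1 ≅ Z^2.
  H_2: rank ker ∂_2 − rank ∂_3 = (14 − 13) − 0 = 1, and there is no ∂_3, so H_2 ≅ Z.

As a check, the Euler characteristic is 7 − 21 + 14 = 0, which agrees with 1 − 2 + 1 = 0.

H_0 = Z,  H_1 = Z^2,  H_2 = Z.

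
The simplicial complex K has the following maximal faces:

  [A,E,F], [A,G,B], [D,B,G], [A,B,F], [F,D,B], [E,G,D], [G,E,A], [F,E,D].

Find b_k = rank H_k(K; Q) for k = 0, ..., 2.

b_0 = 1, b_1 = 0, b_2 = 1.

K has 6 vertices, 12 edges, 8 triangles.
rank ∂_0 = 0, rank ∂_1 = 5 ⇒ b_0 = 6 − 0 − 5 = 1; all invariant factors of ∂_1 are 1 so no torsion. So H_0 ≅ Z.
rank ∂_1 = 5, rank ∂_2 = 7 ⇒ b_1 = 12 − 5 − 7 = 0; all invariant factors of ∂_2 are 1 so no torsion. So H_1 ≅ 0.
rank ∂_2 = 7, rank ∂_3 = 0 ⇒ b_2 = 8 − 7 − 0 = 1. So H_2 ≅ Z.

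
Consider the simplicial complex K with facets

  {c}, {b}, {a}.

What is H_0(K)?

H_0 = Z^3.

Fix the vertex order a < b < c and write every simplex with vertices in increasing order. Then dim K = 0 and the simplices of K are:

  0-simplices (3): a, b, c

Hence C_0 ≅ Z^3.

Now H_k = ker ∂_k / im ∂_{k+1}, so:

  H_0: rank C_0 − rank ∂_1 = 3 − 0 = 3, and there is no ∂_1, so H_0 ≅ Z^3.

(K is a triangulation of a set of 3 points.)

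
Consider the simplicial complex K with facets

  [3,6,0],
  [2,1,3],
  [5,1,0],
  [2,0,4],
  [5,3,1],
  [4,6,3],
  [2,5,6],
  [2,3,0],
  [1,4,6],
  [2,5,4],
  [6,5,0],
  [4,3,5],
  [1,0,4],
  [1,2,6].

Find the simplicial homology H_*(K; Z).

K has 7 vertices, 21 edges, 14 triangles.
rank ∂_0 = 0, rank ∂_1 = 6 ⇒ b_0 = 7 − 0 − 6 = 1; all invariant factors of ∂_1 are 1 so no torsion. So H_0 = Z.
rank ∂_1 = 6, rank ∂_2 = 13 ⇒ b_1 = 21 − 6 − 13 = 2; all invariant factors of ∂_2 are 1 so no torsion. So H_1 = Z^2.
rank ∂_2 = 13, rank ∂_3 = 0 ⇒ b_2 = 14 − 13 − 0 = 1. So H_2 = Z.

H_0 ≅ Z,  H_1 ≅ Z^2,  H_2 ≅ Z.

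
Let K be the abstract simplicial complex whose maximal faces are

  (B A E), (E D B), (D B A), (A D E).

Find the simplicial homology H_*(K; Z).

H_0 ≅ Z,  H_1 = 0,  H_2 ≅ Z.

Fix the vertex order A < B < D < E and write every simplex with vertices in increasing order. Then dim K = 2 and the simplices of K are:

  0-simplices (4): A, B, D, E
  1-simplices (6): AB, AD, AE, BD, BE, DE
  2-simplices (4): ABD, ABE, ADE, BDE

so the chain groups are C_0 ≅ Z^4, C_1 ≅ Z^6, C_2 ≅ Z^4.

The boundary map ∂_1: C_1 → C_0 maps an edge to its endpoints' difference, ∂[p,q] = q − p. For instance
  ∂AB = B − A.
The resulting 4×6 matrix has rank 3, and its Smith normal form has invariant factors (1,1,1).

The boundary map ∂_2: C_2 → C_1 maps a triangle to the signed sum of its edges. For instance
  ∂BDE = DE − BE + BD,
  ∂ADE = DE − AE + AD.
As a 6×4 matrix over Z this has rank 3, with invariant factors (1,1,1).

Reading off H_k = ker ∂_k / im ∂_{k+1}:

  H_0: rank C_0 − rank ∂_1 = 4 − 3 = 1, and the invariant factors of ∂_1 are all 1, so H_0 ≅ Z.
  H_1: rank ker ∂_1 − rank ∂_2 = (6 − 3) − 3 = 0, and the invariant factors of ∂_2 are all 1, so H_1 ≅ 0.
  H_2: rank ker ∂_2 − rank ∂_3 = (4 − 3) − 0 = 1, and there is no ∂_3, so H_2 ≅ Z.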